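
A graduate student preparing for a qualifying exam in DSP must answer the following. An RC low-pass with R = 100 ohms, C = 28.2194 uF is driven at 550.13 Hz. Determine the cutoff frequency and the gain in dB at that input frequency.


Step 1 — cutoff frequency:
fc = 1 / (2*pi*R*C)
C = 28.2194 uF = 2.82194e-05 F
fc = 1 / (2*pi*100*2.82194e-05)
   = 56.3991 Hz

Step 2 — magnitude at f = 550.13 Hz:
|H(f)| = 1 / sqrt(1 + (f/fc)^2)
f/fc = 550.13 / 56.3991 = 9.754234
|H| = 1 / sqrt(1 + 95.145081) = 0.101985
|H|_dB = 20*log10(0.101985) = -19.83 dB

fc = 56.3991 Hz; |H(550.13 Hz)| = -19.83 dB


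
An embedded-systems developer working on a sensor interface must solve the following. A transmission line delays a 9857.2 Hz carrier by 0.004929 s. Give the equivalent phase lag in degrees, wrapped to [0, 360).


Phase shift from frequency and time delay:
phi = 360 * f * t_delay
    = 360 * 9857.2 * 0.004929
    = 17491.01 degrees
    mod 360 = 211.01 degrees

211.01 degrees


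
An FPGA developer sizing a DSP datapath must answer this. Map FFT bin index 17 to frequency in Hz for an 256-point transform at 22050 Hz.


Frequency of DFT bin k:
f_k = k * fs / N
    = 17 * 22050 / 256
    = 374850 / 256
    = 1464.258 Hz

1464.258 Hz


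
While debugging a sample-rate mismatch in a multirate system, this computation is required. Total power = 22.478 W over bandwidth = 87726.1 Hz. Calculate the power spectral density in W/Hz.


Power spectral density:
PSD = P / BW
    = 22.478 / 87726.1
    = 0.00025623 W/Hz

0.00025623 W/Hz


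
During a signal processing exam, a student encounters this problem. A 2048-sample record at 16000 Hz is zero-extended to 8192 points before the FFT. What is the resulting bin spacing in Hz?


Frequency resolution after zero-padding:
N_padded = 2048 * 4 = 8192
df = fs / N_padded
   = 16000 / 8192
   = 1.9531 Hz

1.9531 Hz


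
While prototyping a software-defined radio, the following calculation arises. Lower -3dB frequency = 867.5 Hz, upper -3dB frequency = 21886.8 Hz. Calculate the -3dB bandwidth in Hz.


Bandwidth is the difference of -3dB frequencies:
BW = f_high - f_low
   = 21886.8 - 867.5
   = 21019.3 Hz

21019.3 Hz


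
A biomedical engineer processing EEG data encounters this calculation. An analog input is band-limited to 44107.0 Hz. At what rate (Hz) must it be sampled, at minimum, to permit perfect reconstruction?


The Nyquist rate is twice the maximum frequency component.
fs_min = 2 * fmax
      = 2 * 44107.0
      = 88214.0 Hz

88214.0


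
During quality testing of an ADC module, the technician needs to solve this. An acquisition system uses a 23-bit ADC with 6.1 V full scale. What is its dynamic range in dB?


Dynamic range from full-scale to LSB:
V_min = V_max / 2^bits = 6.1 / 2^23
DR = 20 * log10(V_max / V_min)
   = 20 * log10(2^23)
   = 20 * 23 * log10(2)
   = 138.47 dB

138.47 dB


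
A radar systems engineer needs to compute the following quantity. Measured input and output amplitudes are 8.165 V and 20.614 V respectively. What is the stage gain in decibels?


Voltage gain in dB:
G = 20 * log10(Vout / Vin)
  = 20 * log10(20.614 / 8.165)
  = 20 * log10(2.524679)
  = 20 * 0.402206
  = 8.04 dB

8.04 dB


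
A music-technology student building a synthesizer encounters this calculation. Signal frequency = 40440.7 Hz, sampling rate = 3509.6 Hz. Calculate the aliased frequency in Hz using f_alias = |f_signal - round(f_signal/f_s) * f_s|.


Compute the nearest integer multiple of fs to the signal:
n = round(40440.7 / 3509.6) = 12
f_alias = |40440.7 - 12 * 3509.6|
        = |40440.7 - 42115.2|
        = 1674.5 Hz

1674.5


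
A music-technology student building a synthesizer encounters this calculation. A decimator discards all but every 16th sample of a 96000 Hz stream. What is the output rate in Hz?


Decimation reduces the sample rate:
fs_out = fs_in / M
       = 96000 / 16
       = 6000.0 Hz

6000.0 Hz


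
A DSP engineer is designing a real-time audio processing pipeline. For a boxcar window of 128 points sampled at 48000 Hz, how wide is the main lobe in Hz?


Main lobe width for a rectangular window:
Width = 2 * fs / N
      = 2 * 48000 / 128
      = 96000 / 128
      = 750.0 Hz

750.0 Hz


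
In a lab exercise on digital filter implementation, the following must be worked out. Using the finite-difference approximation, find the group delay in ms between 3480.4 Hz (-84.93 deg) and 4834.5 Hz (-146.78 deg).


Group delay from phase difference:
tau = -d(phi)/d(omega)
d(phi) = -61.85 deg = -1.079486 rad
d(omega) = 2*pi*(4834.5 - 3480.4) = 8508.0612 rad/s
tau = -(-1.079486) / 8508.0612
    = 0.1269 ms

0.1269 ms


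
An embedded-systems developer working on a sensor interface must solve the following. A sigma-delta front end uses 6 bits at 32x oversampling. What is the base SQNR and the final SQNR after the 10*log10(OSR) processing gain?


Step 1 — baseline SQNR at Nyquist:
SQNR_base = 6.02*N + 1.76
          = 6.02*6 + 1.76
          = 37.88 dB

Step 2 — oversampling processing gain:
G = 10*log10(OSR) = 10*log10(32) = 15.05 dB

Step 3 — total:
SQNR_total = 37.88 + 15.05 = 52.93 dB

Base SQNR = 37.88 dB; oversampled SQNR = 52.93 dB


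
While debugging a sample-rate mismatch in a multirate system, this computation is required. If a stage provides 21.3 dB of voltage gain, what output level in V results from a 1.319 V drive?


Output voltage from dB gain:
V_out = V_in * 10^(gain_dB / 20)
      = 1.319 * 10^(21.3 / 20)
      = 1.319 * 11.614486
      = 15.3195 V

15.3195 V


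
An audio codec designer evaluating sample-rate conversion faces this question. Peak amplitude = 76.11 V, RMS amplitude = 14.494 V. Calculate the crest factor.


Crest factor is the ratio of peak to RMS:
CF = V_peak / V_rms
   = 76.11 / 14.494
   = 5.2511

5.2511


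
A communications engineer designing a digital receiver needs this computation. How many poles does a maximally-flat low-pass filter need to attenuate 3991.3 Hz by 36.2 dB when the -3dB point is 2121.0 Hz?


Butterworth filter order formula:
n = log10(10^(A/10) - 1) / (2 * log10(f_stop/f_pass))
10^(36.2/10) - 1 = 4167.6938
f_stop/f_pass = 3991.3 / 2121.0 = 1.8818
n = 6.5918 -> ceil = 7

7


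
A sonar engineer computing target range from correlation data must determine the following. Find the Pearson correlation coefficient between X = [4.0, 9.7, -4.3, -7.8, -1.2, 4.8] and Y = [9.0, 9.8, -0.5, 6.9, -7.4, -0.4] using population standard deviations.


Pearson correlation coefficient (population):
r = cov(X,Y) / (std(X) * std(Y))
Mean X = 0.8667, Mean Y = 2.9
Cov(X,Y) = 11.878333
Std(X) = 5.907528, Std(Y) = 6.182772
r = 0.3252

0.3252


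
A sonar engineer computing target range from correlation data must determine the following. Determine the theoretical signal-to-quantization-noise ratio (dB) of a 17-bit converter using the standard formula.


Theoretical SNR for a full-scale sinusoid:
SNR = 6.02 * N + 1.76
    = 6.02 * 17 + 1.76
    = 102.34 + 1.76
    = 104.1 dB

104.1 dB


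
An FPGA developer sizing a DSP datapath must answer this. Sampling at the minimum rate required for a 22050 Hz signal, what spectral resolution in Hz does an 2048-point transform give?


Step 1 — Nyquist sampling rate:
fs = 2 * fmax = 2 * 22050 = 44100 Hz

Step 2 — DFT bin spacing:
df = fs / N = 44100 / 2048 = 21.5332 Hz

21.5332 Hz


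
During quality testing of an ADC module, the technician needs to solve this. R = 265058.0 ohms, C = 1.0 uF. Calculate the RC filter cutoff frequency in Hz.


Cutoff frequency of a first-order RC filter:
fc = 1 / (2 * pi * R * C)
C = 1.0 uF = 1e-06 F
fc = 1 / (2 * pi * 265058.0 * 1e-06)
   = 1 / 1.6654085311504
   = 0.600453 Hz

0.600453 Hz


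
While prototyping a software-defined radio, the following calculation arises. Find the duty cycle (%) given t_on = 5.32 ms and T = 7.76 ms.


Duty cycle as a percentage:
DC = (t_on / T) * 100
   = (5.32 / 7.76) * 100
   = 0.685567 * 100
   = 68.56 %

68.56 %


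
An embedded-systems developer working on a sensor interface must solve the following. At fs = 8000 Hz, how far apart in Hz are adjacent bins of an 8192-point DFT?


DFT frequency resolution:
df = fs / N
   = 8000 / 8192
   = 0.9766 Hz

0.9766 Hz


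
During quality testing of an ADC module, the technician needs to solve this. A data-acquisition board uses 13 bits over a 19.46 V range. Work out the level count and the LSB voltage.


Step 1 — number of quantization levels:
L = 2^N = 2^13 = 8192

Step 2 — LSB step size:
delta = Vfs / L
      = 19.46 / 8192
      = 0.00237549 V

Levels = 8192; step size = 0.00237549 V


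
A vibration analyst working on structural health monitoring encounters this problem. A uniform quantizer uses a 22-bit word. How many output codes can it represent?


Number of quantization levels = 2^N
= 2^22
= 4194304

4194304


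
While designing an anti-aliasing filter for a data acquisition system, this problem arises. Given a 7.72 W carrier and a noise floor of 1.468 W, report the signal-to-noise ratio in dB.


SNR in decibels:
SNR = 10 * log10(Ps / Pn)
    = 10 * log10(7.72 / 1.468)
    = 10 * log10(5.2589)
    = 10 * 0.7209
    = 7.21 dB

7.21 dB


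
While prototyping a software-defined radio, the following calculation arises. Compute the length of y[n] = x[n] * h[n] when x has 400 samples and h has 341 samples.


Linear convolution output length:
L = N + M - 1
  = 400 + 341 - 1
  = 740 samples

740


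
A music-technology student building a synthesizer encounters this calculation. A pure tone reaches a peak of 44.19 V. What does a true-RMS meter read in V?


RMS voltage for a sinusoidal waveform:
V_rms = V_peak / sqrt(2)
      = 44.19 / 1.414214
      = 31.247 V

31.247 V


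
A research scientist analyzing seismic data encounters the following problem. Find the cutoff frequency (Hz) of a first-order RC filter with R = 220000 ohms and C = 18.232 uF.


Cutoff frequency of a first-order RC filter:
fc = 1 / (2 * pi * R * C)
C = 18.232 uF = 1.8232e-05 F
fc = 1 / (2 * pi * 220000 * 1.8232e-05)
   = 1 / 25.20210759451
   = 0.039679 Hz

0.039679 Hz


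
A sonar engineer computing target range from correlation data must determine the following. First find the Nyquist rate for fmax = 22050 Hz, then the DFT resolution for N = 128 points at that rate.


Step 1 — Nyquist sampling rate:
fs = 2 * fmax = 2 * 22050 = 44100 Hz

Step 2 — DFT bin spacing:
df = fs / N = 44100 / 128 = 344.5312 Hz

344.5312 Hz


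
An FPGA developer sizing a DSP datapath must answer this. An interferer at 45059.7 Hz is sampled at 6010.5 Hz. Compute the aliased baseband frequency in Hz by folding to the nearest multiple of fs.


Compute the nearest integer multiple of fs to the signal:
n = round(45059.7 / 6010.5) = 7
f_alias = |45059.7 - 7 * 6010.5|
        = |45059.7 - 42073.5|
        = 2986.2 Hz

2986.2


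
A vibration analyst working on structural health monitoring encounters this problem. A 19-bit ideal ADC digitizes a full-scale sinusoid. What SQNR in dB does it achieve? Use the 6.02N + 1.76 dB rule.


Theoretical SNR for a full-scale sinusoid:
SNR = 6.02 * N + 1.76
    = 6.02 * 19 + 1.76
    = 114.38 + 1.76
    = 116.14 dB

116.14 dB


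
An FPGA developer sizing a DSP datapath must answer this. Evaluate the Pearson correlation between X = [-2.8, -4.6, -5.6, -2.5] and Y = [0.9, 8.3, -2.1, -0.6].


Pearson correlation coefficient (population):
r = cov(X,Y) / (std(X) * std(Y))
Mean X = -3.875, Mean Y = 1.625
Cov(X,Y) = -0.563125
Std(X) = 1.279404, Std(Y) = 3.997108
r = -0.1101

-0.1101


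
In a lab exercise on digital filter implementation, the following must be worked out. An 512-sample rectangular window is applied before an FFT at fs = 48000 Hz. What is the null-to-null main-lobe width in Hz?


Main lobe width for a rectangular window:
Width = 2 * fs / N
      = 2 * 48000 / 512
      = 96000 / 512
      = 187.5 Hz

187.5 Hz


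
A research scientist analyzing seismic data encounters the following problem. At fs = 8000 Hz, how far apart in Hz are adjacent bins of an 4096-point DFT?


DFT frequency resolution:
df = fs / N
   = 8000 / 4096
   = 1.9531 Hz

1.9531 Hz


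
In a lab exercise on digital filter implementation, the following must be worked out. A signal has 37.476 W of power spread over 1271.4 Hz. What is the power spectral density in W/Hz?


Power spectral density:
PSD = P / BW
    = 37.476 / 1271.4
    = 0.02947617 W/Hz

0.02947617 W/Hz


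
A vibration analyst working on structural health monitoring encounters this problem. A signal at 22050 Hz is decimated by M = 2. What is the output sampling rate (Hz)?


Decimation reduces the sample rate:
fs_out = fs_in / M
       = 22050 / 2
       = 11025.0 Hz

11025.0 Hz


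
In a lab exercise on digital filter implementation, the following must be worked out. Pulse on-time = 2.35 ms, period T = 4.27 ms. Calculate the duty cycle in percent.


Duty cycle as a percentage:
DC = (t_on / T) * 100
   = (2.35 / 4.27) * 100
   = 0.550351 * 100
   = 55.04 %

55.04 %


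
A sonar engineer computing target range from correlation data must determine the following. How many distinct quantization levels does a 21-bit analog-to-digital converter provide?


Number of quantization levels = 2^N
= 2^21
= 2097152

2097152


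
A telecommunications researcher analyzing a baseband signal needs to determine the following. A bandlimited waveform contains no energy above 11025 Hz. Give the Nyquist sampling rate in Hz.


The Nyquist rate is twice the maximum frequency component.
fs_min = 2 * fmax
      = 2 * 11025
      = 22050 Hz

22050


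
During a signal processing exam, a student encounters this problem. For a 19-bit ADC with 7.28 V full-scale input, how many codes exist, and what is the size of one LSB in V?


Step 1 — number of quantization levels:
L = 2^N = 2^19 = 524288

Step 2 — LSB step size:
delta = Vfs / L
      = 7.28 / 524288
      = 1.389e-05 V

Levels = 524288; step size = 1.389e-05 V


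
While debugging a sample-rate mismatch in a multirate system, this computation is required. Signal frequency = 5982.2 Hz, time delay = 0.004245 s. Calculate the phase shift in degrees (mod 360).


Phase shift from frequency and time delay:
phi = 360 * f * t_delay
    = 360 * 5982.2 * 0.004245
    = 9142.0 degrees
    mod 360 = 142.0 degrees

142.0 degrees


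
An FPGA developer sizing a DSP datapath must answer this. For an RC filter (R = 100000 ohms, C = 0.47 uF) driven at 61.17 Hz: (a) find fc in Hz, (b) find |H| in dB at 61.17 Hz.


Step 1 — cutoff frequency:
fc = 1 / (2*pi*R*C)
C = 0.47 uF = 4.7e-07 F
fc = 1 / (2*pi*100000*4.7e-07)
   = 3.38628 Hz

Step 2 — magnitude at f = 61.17 Hz:
|H(f)| = 1 / sqrt(1 + (f/fc)^2)
f/fc = 61.17 / 3.38628 = 18.06407
|H| = 1 / sqrt(1 + 326.310625) = 0.0552739
|H|_dB = 20*log10(0.0552739) = -25.15 dB

fc = 3.38628 Hz; |H(61.17 Hz)| = -25.15 dB


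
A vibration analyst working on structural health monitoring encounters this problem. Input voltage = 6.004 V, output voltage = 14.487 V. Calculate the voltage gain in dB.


Voltage gain in dB:
G = 20 * log10(Vout / Vin)
  = 20 * log10(14.487 / 6.004)
  = 20 * log10(2.412891)
  = 20 * 0.382538
  = 7.65 dB

7.65 dB


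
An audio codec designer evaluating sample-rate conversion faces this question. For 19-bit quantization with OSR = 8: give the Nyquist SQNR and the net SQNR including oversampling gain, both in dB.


Step 1 — baseline SQNR at Nyquist:
SQNR_base = 6.02*N + 1.76
          = 6.02*19 + 1.76
          = 116.14 dB

Step 2 — oversampling processing gain:
G = 10*log10(OSR) = 10*log10(8) = 9.03 dB

Step 3 — total:
SQNR_total = 116.14 + 9.03 = 125.17 dB

Base SQNR = 116.14 dB; oversampled SQNR = 125.17 dB


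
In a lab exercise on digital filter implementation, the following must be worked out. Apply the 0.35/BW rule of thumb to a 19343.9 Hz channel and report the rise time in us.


Rise time from bandwidth relationship:
tr = 0.35 / BW
   = 0.35 / 19343.9
   = 1.809355921e-05 s
   = 18.0936 us

18.0936 us


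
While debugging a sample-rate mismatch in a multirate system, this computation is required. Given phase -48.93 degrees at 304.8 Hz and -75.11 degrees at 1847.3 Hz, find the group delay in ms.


Group delay from phase difference:
tau = -d(phi)/d(omega)
d(phi) = -26.18 deg = -0.456927 rad
d(omega) = 2*pi*(1847.3 - 304.8) = 9691.8133 rad/s
tau = -(-0.456927) / 9691.8133
    = 0.0471 ms

0.0471 ms


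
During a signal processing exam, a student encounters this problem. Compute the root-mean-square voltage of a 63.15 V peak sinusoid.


RMS voltage for a sinusoidal waveform:
V_rms = V_peak / sqrt(2)
      = 63.15 / 1.414214
      = 44.654 V

44.654 V


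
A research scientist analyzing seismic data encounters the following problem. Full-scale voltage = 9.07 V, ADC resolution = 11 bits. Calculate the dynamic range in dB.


Dynamic range from full-scale to LSB:
V_min = V_max / 2^bits = 9.07 / 2^11
DR = 20 * log10(V_max / V_min)
   = 20 * log10(2^11)
   = 20 * 11 * log10(2)
   = 66.23 dB

66.23 dB


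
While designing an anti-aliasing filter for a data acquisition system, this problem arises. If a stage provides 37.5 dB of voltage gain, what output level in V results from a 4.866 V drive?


Output voltage from dB gain:
V_out = V_in * 10^(gain_dB / 20)
      = 4.866 * 10^(37.5 / 20)
      = 4.866 * 74.989421
      = 364.8985 V

364.8985 V


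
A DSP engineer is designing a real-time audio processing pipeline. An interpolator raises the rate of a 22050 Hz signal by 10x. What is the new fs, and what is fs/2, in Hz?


Step 1 — output sample rate after interpolation by L:
fs_out = L * fs_in = 10 * 22050 = 220500 Hz

Step 2 — Nyquist frequency of the output stream:
f_Nyq = fs_out / 2 = 220500 / 2 = 110250.0 Hz

fs_out = 220500 Hz; f_Nyquist = 110250.0 Hz


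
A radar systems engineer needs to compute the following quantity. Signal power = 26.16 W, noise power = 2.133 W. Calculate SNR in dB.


SNR in decibels:
SNR = 10 * log10(Ps / Pn)
    = 10 * log10(26.16 / 2.133)
    = 10 * log10(12.2644)
    = 10 * 1.0886
    = 10.89 dB

10.89 dB


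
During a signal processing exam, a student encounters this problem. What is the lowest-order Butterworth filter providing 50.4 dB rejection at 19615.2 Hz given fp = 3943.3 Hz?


Butterworth filter order formula:
n = log10(10^(A/10) - 1) / (2 * log10(f_stop/f_pass))
10^(50.4/10) - 1 = 109646.8196
f_stop/f_pass = 19615.2 / 3943.3 = 4.9743
n = 3.6169 -> ceil = 4

4


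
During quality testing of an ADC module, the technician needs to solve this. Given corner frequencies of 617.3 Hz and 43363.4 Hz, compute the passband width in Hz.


Bandwidth is the difference of -3dB frequencies:
BW = f_high - f_low
   = 43363.4 - 617.3
   = 42746.1 Hz

42746.1 Hz


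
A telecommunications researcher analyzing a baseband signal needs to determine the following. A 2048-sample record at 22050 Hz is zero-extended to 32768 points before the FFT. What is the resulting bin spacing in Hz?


Frequency resolution after zero-padding:
N_padded = 2048 * 16 = 32768
df = fs / N_padded
   = 22050 / 32768
   = 0.6729 Hz

0.6729 Hz


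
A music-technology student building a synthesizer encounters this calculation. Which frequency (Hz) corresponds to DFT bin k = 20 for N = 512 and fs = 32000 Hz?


Frequency of DFT bin k:
f_k = k * fs / N
    = 20 * 32000 / 512
    = 640000 / 512
    = 1250.0 Hz

1250.0 Hz


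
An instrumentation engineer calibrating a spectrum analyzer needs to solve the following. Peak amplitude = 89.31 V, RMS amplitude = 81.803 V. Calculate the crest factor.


Crest factor is the ratio of peak to RMS:
CF = V_peak / V_rms
   = 89.31 / 81.803
   = 1.0918

1.0918


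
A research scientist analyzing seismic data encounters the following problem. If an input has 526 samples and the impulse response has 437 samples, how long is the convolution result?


Linear convolution output length:
L = N + M - 1
  = 526 + 437 - 1
  = 962 samples

962


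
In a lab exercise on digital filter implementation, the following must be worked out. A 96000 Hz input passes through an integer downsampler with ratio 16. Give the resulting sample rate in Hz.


Decimation reduces the sample rate:
fs_out = fs_in / M
       = 96000 / 16
       = 6000.0 Hz

6000.0 Hz


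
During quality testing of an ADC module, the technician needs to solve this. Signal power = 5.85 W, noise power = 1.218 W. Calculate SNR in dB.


SNR in decibels:
SNR = 10 * log10(Ps / Pn)
    = 10 * log10(5.85 / 1.218)
    = 10 * log10(4.803)
    = 10 * 0.6815
    = 6.82 dB

6.82 dB


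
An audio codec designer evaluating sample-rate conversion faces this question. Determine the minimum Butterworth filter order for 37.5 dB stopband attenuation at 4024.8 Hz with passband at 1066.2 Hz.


Butterworth filter order formula:
n = log10(10^(A/10) - 1) / (2 * log10(f_stop/f_pass))
10^(37.5/10) - 1 = 5622.4133
f_stop/f_pass = 4024.8 / 1066.2 = 3.7749
n = 3.25 -> ceil = 4

4


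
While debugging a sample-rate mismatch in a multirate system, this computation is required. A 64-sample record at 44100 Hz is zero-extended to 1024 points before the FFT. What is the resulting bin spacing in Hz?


Frequency resolution after zero-padding:
N_padded = 64 * 16 = 1024
df = fs / N_padded
   = 44100 / 1024
   = 43.0664 Hz

43.0664 Hz


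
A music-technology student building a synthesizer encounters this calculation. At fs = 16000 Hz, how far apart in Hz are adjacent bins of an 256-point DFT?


DFT frequency resolution:
df = fs / N
   = 16000 / 256
   = 62.5 Hz

62.5 Hz


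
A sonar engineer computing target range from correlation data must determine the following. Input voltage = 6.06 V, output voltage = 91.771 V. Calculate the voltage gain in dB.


Voltage gain in dB:
G = 20 * log10(Vout / Vin)
  = 20 * log10(91.771 / 6.06)
  = 20 * log10(15.143729)
  = 20 * 1.180233
  = 23.6 dB

23.6 dB


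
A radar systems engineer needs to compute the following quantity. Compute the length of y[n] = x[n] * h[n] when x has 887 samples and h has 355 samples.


Linear convolution output length:
L = N + M - 1
  = 887 + 355 - 1
  = 1241 samples

1241


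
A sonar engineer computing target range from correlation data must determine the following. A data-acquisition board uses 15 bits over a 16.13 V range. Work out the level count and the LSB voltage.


Step 1 — number of quantization levels:
L = 2^N = 2^15 = 32768

Step 2 — LSB step size:
delta = Vfs / L
      = 16.13 / 32768
      = 0.00049225 V

Levels = 32768; step size = 0.00049225 V


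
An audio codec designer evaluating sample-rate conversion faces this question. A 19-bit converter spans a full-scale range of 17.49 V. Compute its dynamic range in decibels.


Dynamic range from full-scale to LSB:
V_min = V_max / 2^bits = 17.49 / 2^19
DR = 20 * log10(V_max / V_min)
   = 20 * log10(2^19)
   = 20 * 19 * log10(2)
   = 114.39 dB

114.39 dB


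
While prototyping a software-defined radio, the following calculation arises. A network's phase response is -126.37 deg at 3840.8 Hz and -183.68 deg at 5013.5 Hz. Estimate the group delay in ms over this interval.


Group delay from phase difference:
tau = -d(phi)/d(omega)
d(phi) = -57.31 deg = -1.000248 rad
d(omega) = 2*pi*(5013.5 - 3840.8) = 7368.2914 rad/s
tau = -(-1.000248) / 7368.2914
    = 0.1358 ms

0.1358 ms


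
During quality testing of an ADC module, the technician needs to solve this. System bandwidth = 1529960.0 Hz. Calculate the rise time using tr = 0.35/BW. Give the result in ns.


Rise time from bandwidth relationship:
tr = 0.35 / BW
   = 0.35 / 1529960.0
   = 2.287641507e-07 s
   = 228.7642 ns

228.7642 ns


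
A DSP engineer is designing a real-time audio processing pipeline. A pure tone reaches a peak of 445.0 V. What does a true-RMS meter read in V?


RMS voltage for a sinusoidal waveform:
V_rms = V_peak / sqrt(2)
      = 445.0 / 1.414214
      = 314.663 V

314.663 V


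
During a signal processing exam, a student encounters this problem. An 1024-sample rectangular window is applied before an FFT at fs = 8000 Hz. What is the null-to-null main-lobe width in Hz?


Main lobe width for a rectangular window:
Width = 2 * fs / N
      = 2 * 8000 / 1024
      = 16000 / 1024
      = 15.625 Hz

15.625 Hz


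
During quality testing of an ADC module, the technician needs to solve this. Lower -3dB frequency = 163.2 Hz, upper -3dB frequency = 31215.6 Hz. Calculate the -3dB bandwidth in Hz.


Bandwidth is the difference of -3dB frequencies:
BW = f_high - f_low
   = 31215.6 - 163.2
   = 31052.4 Hz

31052.4 Hz


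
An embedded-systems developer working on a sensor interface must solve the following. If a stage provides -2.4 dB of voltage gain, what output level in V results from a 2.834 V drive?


Output voltage from dB gain:
V_out = V_in * 10^(gain_dB / 20)
      = 2.834 * 10^(-2.4 / 20)
      = 2.834 * 0.758578
      = 2.1498 V

2.1498 V


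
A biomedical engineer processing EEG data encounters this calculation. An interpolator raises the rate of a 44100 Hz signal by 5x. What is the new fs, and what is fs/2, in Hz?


Step 1 — output sample rate after interpolation by L:
fs_out = L * fs_in = 5 * 44100 = 220500 Hz

Step 2 — Nyquist frequency of the output stream:
f_Nyq = fs_out / 2 = 220500 / 2 = 110250.0 Hz

fs_out = 220500 Hz; f_Nyquist = 110250.0 Hz


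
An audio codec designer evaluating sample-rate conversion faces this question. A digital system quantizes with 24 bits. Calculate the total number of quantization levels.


Number of quantization levels = 2^N
= 2^24
= 16777216

16777216


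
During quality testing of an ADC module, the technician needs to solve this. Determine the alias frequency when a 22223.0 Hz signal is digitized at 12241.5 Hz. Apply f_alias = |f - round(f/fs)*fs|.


Compute the nearest integer multiple of fs to the signal:
n = round(22223.0 / 12241.5) = 2
f_alias = |22223.0 - 2 * 12241.5|
        = |22223.0 - 24483.0|
        = 2260.0 Hz

2260.0


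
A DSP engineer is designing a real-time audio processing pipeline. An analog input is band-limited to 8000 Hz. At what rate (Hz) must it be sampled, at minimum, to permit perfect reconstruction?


The Nyquist rate is twice the maximum frequency component.
fs_min = 2 * fmax
      = 2 * 8000
      = 16000 Hz

16000


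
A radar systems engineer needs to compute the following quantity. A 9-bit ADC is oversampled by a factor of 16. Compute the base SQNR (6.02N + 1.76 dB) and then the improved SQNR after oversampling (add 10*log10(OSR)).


Step 1 — baseline SQNR at Nyquist:
SQNR_base = 6.02*N + 1.76
          = 6.02*9 + 1.76
          = 55.94 dB

Step 2 — oversampling processing gain:
G = 10*log10(OSR) = 10*log10(16) = 12.04 dB

Step 3 — total:
SQNR_total = 55.94 + 12.04 = 67.98 dB

Base SQNR = 55.94 dB; oversampled SQNR = 67.98 dB


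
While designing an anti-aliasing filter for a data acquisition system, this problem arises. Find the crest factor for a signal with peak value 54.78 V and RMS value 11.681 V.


Crest factor is the ratio of peak to RMS:
CF = V_peak / V_rms
   = 54.78 / 11.681
   = 4.6897

4.6897


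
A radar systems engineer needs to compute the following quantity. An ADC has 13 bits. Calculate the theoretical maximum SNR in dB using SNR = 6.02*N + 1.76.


Theoretical SNR for a full-scale sinusoid:
SNR = 6.02 * N + 1.76
    = 6.02 * 13 + 1.76
    = 78.26 + 1.76
    = 80.02 dB

80.02 dB


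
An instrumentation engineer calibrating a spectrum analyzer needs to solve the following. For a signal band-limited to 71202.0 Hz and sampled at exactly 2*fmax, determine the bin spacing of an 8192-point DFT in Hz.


Step 1 — Nyquist sampling rate:
fs = 2 * fmax = 2 * 71202.0 = 142404.0 Hz

Step 2 — DFT bin spacing:
df = fs / N = 142404.0 / 8192 = 17.3833 Hz

17.3833 Hz


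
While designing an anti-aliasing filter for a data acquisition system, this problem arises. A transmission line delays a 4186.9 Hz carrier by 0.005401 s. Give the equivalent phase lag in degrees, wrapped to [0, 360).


Phase shift from frequency and time delay:
phi = 360 * f * t_delay
    = 360 * 4186.9 * 0.005401
    = 8140.84 degrees
    mod 360 = 220.84 degrees

220.84 degrees


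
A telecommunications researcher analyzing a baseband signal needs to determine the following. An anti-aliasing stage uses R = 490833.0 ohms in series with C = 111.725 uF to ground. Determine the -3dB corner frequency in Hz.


Cutoff frequency of a first-order RC filter:
fc = 1 / (2 * pi * R * C)
C = 111.725 uF = 0.000111725 F
fc = 1 / (2 * pi * 490833.0 * 0.000111725)
   = 1 / 344.55930717362
   = 0.002902 Hz

0.002902 Hz


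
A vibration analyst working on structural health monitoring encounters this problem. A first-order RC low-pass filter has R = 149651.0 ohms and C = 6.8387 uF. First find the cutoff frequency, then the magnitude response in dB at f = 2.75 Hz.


Step 1 — cutoff frequency:
fc = 1 / (2*pi*R*C)
C = 6.8387 uF = 6.8387e-06 F
fc = 1 / (2*pi*149651.0*6.8387e-06)
   = 0.155513 Hz

Step 2 — magnitude at f = 2.75 Hz:
|H(f)| = 1 / sqrt(1 + (f/fc)^2)
f/fc = 2.75 / 0.155513 = 17.683409
|H| = 1 / sqrt(1 + 312.702954) = 0.05646
|H|_dB = 20*log10(0.05646) = -24.97 dB

fc = 0.155513 Hz; |H(2.75 Hz)| = -24.97 dB


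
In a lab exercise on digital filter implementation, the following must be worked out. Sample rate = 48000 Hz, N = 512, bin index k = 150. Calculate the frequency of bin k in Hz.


Frequency of DFT bin k:
f_k = k * fs / N
    = 150 * 48000 / 512
    = 7200000 / 512
    = 14062.5 Hz

14062.5 Hz


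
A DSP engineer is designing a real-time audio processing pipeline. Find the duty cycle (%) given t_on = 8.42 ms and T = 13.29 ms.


Duty cycle as a percentage:
DC = (t_on / T) * 100
   = (8.42 / 13.29) * 100
   = 0.633559 * 100
   = 63.36 %

63.36 %


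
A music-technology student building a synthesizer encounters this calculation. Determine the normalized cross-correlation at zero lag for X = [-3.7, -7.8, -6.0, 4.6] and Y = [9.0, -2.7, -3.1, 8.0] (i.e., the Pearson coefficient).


Pearson correlation coefficient (population):
r = cov(X,Y) / (std(X) * std(Y))
Mean X = -3.225, Mean Y = 2.8
Cov(X,Y) = 19.82
Std(X) = 4.745722, Std(Y) = 5.712705
r = 0.7311

0.7311


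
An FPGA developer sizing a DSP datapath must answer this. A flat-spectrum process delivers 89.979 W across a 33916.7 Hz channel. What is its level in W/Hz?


Power spectral density:
PSD = P / BW
    = 89.979 / 33916.7
    = 0.00265294 W/Hz

0.00265294 W/Hz


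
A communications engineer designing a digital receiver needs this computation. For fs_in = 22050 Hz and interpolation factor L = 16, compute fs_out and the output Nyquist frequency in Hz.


Step 1 — output sample rate after interpolation by L:
fs_out = L * fs_in = 16 * 22050 = 352800 Hz

Step 2 — Nyquist frequency of the output stream:
f_Nyq = fs_out / 2 = 352800 / 2 = 176400.0 Hz

fs_out = 352800 Hz; f_Nyquist = 176400.0 Hz


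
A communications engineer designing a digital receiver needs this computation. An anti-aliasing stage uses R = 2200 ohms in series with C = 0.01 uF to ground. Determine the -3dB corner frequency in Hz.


Cutoff frequency of a first-order RC filter:
fc = 1 / (2 * pi * R * C)
C = 0.01 uF = 1e-08 F
fc = 1 / (2 * pi * 2200 * 1e-08)
   = 1 / 0.00013823007675795
   = 7234.315595 Hz

7234.315595 Hz


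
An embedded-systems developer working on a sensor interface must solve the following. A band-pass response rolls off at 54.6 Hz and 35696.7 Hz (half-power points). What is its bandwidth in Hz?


Bandwidth is the difference of -3dB frequencies:
BW = f_high - f_low
   = 35696.7 - 54.6
   = 35642.1 Hz

35642.1 Hz


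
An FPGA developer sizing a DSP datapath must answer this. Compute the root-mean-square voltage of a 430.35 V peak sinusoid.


RMS voltage for a sinusoidal waveform:
V_rms = V_peak / sqrt(2)
      = 430.35 / 1.414214
      = 304.303 V

304.303 V


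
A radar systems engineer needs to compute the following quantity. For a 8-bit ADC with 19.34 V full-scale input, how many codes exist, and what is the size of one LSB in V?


Step 1 — number of quantization levels:
L = 2^N = 2^8 = 256

Step 2 — LSB step size:
delta = Vfs / L
      = 19.34 / 256
      = 0.07554687 V

Levels = 256; step size = 0.07554687 V


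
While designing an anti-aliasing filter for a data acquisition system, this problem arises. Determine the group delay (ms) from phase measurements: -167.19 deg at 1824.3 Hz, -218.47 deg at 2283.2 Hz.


Group delay from phase difference:
tau = -d(phi)/d(omega)
d(phi) = -51.28 deg = -0.895005 rad
d(omega) = 2*pi*(2283.2 - 1824.3) = 2883.3537 rad/s
tau = -(-0.895005) / 2883.3537
    = 0.3104 ms

0.3104 ms


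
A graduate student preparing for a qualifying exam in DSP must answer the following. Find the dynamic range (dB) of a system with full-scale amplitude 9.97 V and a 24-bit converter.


Dynamic range from full-scale to LSB:
V_min = V_max / 2^bits = 9.97 / 2^24
DR = 20 * log10(V_max / V_min)
   = 20 * log10(2^24)
   = 20 * 24 * log10(2)
   = 144.49 dB

144.49 dB


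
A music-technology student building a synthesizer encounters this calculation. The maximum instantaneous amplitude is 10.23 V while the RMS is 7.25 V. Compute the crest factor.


Crest factor is the ratio of peak to RMS:
CF = V_peak / V_rms
   = 10.23 / 7.25
   = 1.411

1.411


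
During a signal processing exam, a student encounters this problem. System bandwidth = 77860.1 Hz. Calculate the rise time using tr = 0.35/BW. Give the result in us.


Rise time from bandwidth relationship:
tr = 0.35 / BW
   = 0.35 / 77860.1
   = 4.495242107e-06 s
   = 4.4952 us

4.4952 us


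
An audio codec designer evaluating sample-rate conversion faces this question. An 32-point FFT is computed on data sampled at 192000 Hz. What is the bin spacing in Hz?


DFT frequency resolution:
df = fs / N
   = 192000 / 32
   = 6000.0 Hz

6000.0 Hz


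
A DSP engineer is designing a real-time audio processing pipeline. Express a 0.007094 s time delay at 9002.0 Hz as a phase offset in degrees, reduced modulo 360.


Phase shift from frequency and time delay:
phi = 360 * f * t_delay
    = 360 * 9002.0 * 0.007094
    = 22989.67 degrees
    mod 360 = 309.67 degrees

309.67 degrees


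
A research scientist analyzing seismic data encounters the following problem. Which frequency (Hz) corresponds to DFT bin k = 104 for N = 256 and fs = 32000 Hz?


Frequency of DFT bin k:
f_k = k * fs / N
    = 104 * 32000 / 256
    = 3328000 / 256
    = 13000.0 Hz

13000.0 Hz


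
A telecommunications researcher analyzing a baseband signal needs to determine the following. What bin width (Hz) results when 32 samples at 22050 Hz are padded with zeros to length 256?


Frequency resolution after zero-padding:
N_padded = 32 * 8 = 256
df = fs / N_padded
   = 22050 / 256
   = 86.1328 Hz

86.1328 Hz


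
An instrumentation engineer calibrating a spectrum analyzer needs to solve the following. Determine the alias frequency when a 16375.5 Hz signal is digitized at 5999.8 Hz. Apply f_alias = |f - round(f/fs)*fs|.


Compute the nearest integer multiple of fs to the signal:
n = round(16375.5 / 5999.8) = 3
f_alias = |16375.5 - 3 * 5999.8|
        = |16375.5 - 17999.4|
        = 1623.9 Hz

1623.9


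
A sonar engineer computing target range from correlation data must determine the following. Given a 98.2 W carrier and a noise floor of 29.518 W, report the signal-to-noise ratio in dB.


SNR in decibels:
SNR = 10 * log10(Ps / Pn)
    = 10 * log10(98.2 / 29.518)
    = 10 * log10(3.3268)
    = 10 * 0.522
    = 5.22 dB

5.22 dB


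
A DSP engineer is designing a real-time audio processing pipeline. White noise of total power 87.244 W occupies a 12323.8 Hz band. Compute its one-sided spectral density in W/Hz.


Power spectral density:
PSD = P / BW
    = 87.244 / 12323.8
    = 0.00707931 W/Hz

0.00707931 W/Hz


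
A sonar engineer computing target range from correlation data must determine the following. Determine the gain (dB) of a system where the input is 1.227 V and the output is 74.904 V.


Voltage gain in dB:
G = 20 * log10(Vout / Vin)
  = 20 * log10(74.904 / 1.227)
  = 20 * log10(61.046455)
  = 20 * 1.78566
  = 35.71 dB

35.71 dB


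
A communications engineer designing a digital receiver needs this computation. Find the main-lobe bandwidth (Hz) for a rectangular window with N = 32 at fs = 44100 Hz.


Main lobe width for a rectangular window:
Width = 2 * fs / N
      = 2 * 44100 / 32
      = 88200 / 32
      = 2756.25 Hz

2756.25 Hz


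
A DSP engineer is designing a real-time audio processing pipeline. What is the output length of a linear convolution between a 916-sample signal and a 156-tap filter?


Linear convolution output length:
L = N + M - 1
  = 916 + 156 - 1
  = 1071 samples

1071


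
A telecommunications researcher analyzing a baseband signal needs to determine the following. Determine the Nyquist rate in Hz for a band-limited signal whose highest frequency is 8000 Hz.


The Nyquist rate is twice the maximum frequency component.
fs_min = 2 * fmax
      = 2 * 8000
      = 16000 Hz

16000


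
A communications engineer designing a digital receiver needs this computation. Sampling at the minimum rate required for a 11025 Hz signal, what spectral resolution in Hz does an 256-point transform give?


Step 1 — Nyquist sampling rate:
fs = 2 * fmax = 2 * 11025 = 22050 Hz

Step 2 — DFT bin spacing:
df = fs / N = 22050 / 256 = 86.1328 Hz

86.1328 Hz


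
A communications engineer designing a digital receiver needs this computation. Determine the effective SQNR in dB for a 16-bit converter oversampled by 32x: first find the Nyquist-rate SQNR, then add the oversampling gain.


Step 1 — baseline SQNR at Nyquist:
SQNR_base = 6.02*N + 1.76
          = 6.02*16 + 1.76
          = 98.08 dB

Step 2 — oversampling processing gain:
G = 10*log10(OSR) = 10*log10(32) = 15.05 dB

Step 3 — total:
SQNR_total = 98.08 + 15.05 = 113.13 dB

Base SQNR = 98.08 dB; oversampled SQNR = 113.13 dB


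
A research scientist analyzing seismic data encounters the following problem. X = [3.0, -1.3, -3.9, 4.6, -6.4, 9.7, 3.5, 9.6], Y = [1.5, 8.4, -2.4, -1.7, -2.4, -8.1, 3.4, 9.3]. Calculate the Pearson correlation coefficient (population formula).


Pearson correlation coefficient (population):
r = cov(X,Y) / (std(X) * std(Y))
Mean X = 2.35, Mean Y = 1.0
Cov(X,Y) = 1.78625
Std(X) = 5.503862, Std(Y) = 5.509991
r = 0.0589

0.0589


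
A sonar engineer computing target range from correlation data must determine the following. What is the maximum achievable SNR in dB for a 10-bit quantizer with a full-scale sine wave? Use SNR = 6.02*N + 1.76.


Theoretical SNR for a full-scale sinusoid:
SNR = 6.02 * N + 1.76
    = 6.02 * 10 + 1.76
    = 60.2 + 1.76
    = 61.96 dB

61.96 dB


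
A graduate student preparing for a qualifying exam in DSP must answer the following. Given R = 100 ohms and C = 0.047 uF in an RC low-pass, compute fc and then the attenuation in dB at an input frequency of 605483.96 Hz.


Step 1 — cutoff frequency:
fc = 1 / (2*pi*R*C)
C = 0.047 uF = 4.7e-08 F
fc = 1 / (2*pi*100*4.7e-08)
   = 33862.754 Hz

Step 2 — magnitude at f = 605483.96 Hz:
|H(f)| = 1 / sqrt(1 + (f/fc)^2)
f/fc = 605483.96 / 33862.754 = 17.880529
|H| = 1 / sqrt(1 + 319.713317) = 0.0558395
|H|_dB = 20*log10(0.0558395) = -25.06 dB

fc = 33862.754 Hz; |H(605483.96 Hz)| = -25.06 dB


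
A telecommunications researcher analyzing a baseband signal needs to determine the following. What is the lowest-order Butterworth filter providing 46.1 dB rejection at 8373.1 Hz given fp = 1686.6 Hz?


Butterworth filter order formula:
n = log10(10^(A/10) - 1) / (2 * log10(f_stop/f_pass))
10^(46.1/10) - 1 = 40737.0278
f_stop/f_pass = 8373.1 / 1686.6 = 4.9645
n = 3.3124 -> ceil = 4

4
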